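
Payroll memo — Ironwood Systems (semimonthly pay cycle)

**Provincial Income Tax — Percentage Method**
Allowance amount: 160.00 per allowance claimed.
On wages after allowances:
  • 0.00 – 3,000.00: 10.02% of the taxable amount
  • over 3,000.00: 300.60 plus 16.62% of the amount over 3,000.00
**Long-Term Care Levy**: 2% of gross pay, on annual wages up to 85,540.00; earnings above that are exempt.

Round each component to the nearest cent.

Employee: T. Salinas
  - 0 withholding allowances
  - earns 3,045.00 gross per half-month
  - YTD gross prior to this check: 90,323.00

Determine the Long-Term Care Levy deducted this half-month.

Long-Term Care Levy: YTD 90,323.00 ≥ cap 85,540.00 → 0.00

0.00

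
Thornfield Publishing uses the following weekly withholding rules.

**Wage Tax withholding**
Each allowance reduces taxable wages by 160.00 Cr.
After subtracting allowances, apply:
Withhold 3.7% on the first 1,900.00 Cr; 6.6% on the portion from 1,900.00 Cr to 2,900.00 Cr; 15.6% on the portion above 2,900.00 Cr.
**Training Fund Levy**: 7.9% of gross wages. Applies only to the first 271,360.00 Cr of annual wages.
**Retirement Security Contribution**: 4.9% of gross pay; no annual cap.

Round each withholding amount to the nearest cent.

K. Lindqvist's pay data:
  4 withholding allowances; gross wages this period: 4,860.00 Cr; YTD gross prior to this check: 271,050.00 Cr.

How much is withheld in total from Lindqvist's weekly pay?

Wage Tax: taxable = 4,860.00 Cr − 4×160.00 Cr = 4,220.00 Cr
  136.30 Cr + 15.6% × (4,220.00 Cr − 2,900.00 Cr) = 136.30 Cr + 15.6% × 1,320.00 Cr = 342.22 Cr
Training Fund Levy: cap 271,360.00 Cr − YTD 271,050.00 Cr = 310.00 Cr subject; 7.9% × 310.00 Cr = 24.49 Cr
Retirement Security Contribution: 4.9% × 4,860.00 Cr = 238.14 Cr
Total: 342.22 Cr + 24.49 Cr + 238.14 Cr = 604.85 Cr

604.85 Cr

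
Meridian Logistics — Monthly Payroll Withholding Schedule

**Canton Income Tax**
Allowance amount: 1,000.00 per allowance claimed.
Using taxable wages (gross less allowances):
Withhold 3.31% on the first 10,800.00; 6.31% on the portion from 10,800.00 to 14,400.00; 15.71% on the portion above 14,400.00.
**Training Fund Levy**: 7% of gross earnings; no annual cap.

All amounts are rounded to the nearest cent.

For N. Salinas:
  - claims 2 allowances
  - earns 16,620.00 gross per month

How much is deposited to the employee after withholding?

Canton Income Tax: taxable = 16,620.00 − 2×1,000.00 = 14,620.00
  584.64 + 15.71% × (14,620.00 − 14,400.00) = 584.64 + 15.71% × 220.00 = 619.20
Training Fund Levy: 7% × 16,620.00 = 1,163.40
Total withheld: 619.20 + 1,163.40 = 1,782.60
Net pay: 16,620.00 − 1,782.60 = 14,837.40

14,837.40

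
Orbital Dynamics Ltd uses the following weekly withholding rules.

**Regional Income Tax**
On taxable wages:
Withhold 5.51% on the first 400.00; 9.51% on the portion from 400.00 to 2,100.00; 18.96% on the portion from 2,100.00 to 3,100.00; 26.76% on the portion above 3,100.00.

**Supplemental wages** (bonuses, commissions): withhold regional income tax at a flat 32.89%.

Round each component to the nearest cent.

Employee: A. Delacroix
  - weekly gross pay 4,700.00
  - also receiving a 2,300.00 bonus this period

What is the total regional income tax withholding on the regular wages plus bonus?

1,557.94

Regional Income Tax: taxable = 4,700.00
  373.31 + 26.76% × (4,700.00 − 3,100.00) = 373.31 + 26.76% × 1,600.00 = 801.47
Supplemental (32.89% flat on bonus): 32.89% × 2,300.00 = 756.47
Total regional income tax: 801.47 + 756.47 = 1,557.94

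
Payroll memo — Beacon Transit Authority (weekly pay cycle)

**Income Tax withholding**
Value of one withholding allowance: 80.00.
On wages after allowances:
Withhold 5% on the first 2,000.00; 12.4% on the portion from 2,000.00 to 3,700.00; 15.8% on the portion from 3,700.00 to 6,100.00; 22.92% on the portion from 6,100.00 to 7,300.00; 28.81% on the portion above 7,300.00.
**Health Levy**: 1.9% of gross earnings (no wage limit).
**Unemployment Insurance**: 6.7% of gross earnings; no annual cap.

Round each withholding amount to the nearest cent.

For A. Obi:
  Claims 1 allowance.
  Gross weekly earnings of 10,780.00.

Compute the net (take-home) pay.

Income Tax: taxable = 10,780.00 − 1×80.00 = 10,700.00
  965.04 + 28.81% × (10,700.00 − 7,300.00) = 965.04 + 28.81% × 3,400.00 = 1,944.58
Health Levy: 1.9% × 10,780.00 = 204.82
Unemployment Insurance: 6.7% × 10,780.00 = 722.26
Total withheld: 1,944.58 + 204.82 + 722.26 = 2,871.66
Net pay: 10,780.00 − 2,871.66 = 7,908.34

7,908.34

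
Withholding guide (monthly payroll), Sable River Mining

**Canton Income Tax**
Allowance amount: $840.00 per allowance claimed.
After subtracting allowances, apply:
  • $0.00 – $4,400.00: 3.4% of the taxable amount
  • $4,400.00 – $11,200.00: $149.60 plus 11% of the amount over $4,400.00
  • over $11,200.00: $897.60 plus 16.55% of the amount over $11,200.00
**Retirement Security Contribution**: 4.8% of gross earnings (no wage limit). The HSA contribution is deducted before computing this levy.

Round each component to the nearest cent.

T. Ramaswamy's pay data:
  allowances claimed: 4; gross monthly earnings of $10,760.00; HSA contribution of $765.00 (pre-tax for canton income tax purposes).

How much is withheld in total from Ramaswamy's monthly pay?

Canton Income Tax: taxable = $10,760.00 − $765.00 − 4×$840.00 = $6,635.00
  $149.60 + 11% × ($6,635.00 − $4,400.00) = $149.60 + 11% × $2,235.00 = $395.45
Retirement Security Contribution: 4.8% × $9,995.00 = $479.76
Total: $395.45 + $479.76 = $875.21

$875.21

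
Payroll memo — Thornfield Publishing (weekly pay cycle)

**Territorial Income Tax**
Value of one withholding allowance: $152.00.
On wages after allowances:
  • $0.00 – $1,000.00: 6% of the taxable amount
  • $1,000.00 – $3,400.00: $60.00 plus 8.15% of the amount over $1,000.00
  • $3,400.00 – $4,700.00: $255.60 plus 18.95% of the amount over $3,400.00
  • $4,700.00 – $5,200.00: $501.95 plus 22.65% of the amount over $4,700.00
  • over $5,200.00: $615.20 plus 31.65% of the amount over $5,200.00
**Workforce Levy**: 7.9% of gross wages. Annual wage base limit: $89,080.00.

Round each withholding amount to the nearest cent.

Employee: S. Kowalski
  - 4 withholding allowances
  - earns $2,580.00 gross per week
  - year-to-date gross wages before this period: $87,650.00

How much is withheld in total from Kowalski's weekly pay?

Territorial Income Tax: taxable = $2,580.00 − 4×$152.00 = $1,972.00
  $60.00 + 8.15% × ($1,972.00 − $1,000.00) = $60.00 + 8.15% × $972.00 = $139.22
Workforce Levy: cap $89,080.00 − YTD $87,650.00 = $1,430.00 subject; 7.9% × $1,430.00 = $112.97
Total: $139.22 + $112.97 = $252.19

$252.19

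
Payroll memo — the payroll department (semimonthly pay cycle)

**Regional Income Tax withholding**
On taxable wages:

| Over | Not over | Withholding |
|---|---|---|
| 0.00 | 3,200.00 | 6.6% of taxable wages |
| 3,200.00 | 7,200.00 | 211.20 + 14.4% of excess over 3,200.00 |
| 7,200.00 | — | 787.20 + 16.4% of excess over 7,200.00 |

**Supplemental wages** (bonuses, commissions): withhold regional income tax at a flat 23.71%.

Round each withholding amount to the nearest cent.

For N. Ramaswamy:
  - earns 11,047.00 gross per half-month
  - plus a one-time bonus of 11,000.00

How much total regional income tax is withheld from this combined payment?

4,026.21

Regional Income Tax: taxable = 11,047.00
  787.20 + 16.4% × (11,047.00 − 7,200.00) = 787.20 + 16.4% × 3,847.00 = 1,418.11
Supplemental (23.71% flat on bonus): 23.71% × 11,000.00 = 2,608.10
Total regional income tax: 1,418.11 + 2,608.10 = 4,026.21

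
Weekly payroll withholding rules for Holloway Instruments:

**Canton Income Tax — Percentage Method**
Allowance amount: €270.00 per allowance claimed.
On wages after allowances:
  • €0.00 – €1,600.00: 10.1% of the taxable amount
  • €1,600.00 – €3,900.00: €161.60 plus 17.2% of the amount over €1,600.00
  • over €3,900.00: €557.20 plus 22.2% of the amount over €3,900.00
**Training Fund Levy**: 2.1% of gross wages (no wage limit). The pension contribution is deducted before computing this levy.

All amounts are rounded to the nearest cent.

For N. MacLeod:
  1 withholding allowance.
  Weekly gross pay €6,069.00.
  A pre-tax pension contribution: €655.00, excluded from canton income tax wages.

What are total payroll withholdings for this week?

Canton Income Tax: taxable = €6,069.00 − €655.00 − 1×€270.00 = €5,144.00
  €557.20 + 22.2% × (€5,144.00 − €3,900.00) = €557.20 + 22.2% × €1,244.00 = €833.37
Training Fund Levy: 2.1% × €5,414.00 = €113.69
Total: €833.37 + €113.69 = €947.06

€947.06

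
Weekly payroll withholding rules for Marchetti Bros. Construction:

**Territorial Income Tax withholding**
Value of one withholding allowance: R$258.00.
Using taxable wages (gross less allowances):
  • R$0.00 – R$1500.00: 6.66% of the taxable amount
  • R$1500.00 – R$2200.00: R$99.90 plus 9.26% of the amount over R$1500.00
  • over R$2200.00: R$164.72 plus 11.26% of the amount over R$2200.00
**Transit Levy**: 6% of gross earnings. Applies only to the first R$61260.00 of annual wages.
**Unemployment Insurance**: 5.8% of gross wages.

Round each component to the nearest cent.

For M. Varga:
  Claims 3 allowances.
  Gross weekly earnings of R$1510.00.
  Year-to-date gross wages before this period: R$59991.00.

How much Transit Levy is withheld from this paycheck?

Transit Levy: cap R$61260.00 − YTD R$59991.00 = R$1269.00 subject; 6% × R$1269.00 = R$76.14

R$76.14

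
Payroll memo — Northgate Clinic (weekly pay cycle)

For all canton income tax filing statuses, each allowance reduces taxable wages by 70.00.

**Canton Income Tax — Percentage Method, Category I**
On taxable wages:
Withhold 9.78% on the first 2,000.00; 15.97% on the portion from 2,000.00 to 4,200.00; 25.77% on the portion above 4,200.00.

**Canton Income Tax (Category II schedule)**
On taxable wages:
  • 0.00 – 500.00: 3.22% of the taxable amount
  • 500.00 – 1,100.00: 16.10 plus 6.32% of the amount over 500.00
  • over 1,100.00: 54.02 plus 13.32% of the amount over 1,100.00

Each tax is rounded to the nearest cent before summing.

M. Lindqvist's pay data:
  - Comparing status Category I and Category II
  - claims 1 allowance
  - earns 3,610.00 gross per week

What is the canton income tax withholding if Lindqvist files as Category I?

Canton Income Tax (Category I): taxable = 3,610.00 − 1×70.00 = 3,540.00
  195.60 + 15.97% × (3,540.00 − 2,000.00) = 195.60 + 15.97% × 1,540.00 = 441.54

441.54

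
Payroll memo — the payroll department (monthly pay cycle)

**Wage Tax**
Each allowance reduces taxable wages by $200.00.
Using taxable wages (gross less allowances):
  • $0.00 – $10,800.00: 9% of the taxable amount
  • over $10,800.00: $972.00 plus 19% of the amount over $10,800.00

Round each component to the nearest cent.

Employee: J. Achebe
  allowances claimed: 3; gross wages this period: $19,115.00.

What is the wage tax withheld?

Wage Tax: taxable = $19,115.00 − 3×$200.00 = $18,515.00
  $972.00 + 19% × ($18,515.00 − $10,800.00) = $972.00 + 19% × $7,715.00 = $2,437.85

$2,437.85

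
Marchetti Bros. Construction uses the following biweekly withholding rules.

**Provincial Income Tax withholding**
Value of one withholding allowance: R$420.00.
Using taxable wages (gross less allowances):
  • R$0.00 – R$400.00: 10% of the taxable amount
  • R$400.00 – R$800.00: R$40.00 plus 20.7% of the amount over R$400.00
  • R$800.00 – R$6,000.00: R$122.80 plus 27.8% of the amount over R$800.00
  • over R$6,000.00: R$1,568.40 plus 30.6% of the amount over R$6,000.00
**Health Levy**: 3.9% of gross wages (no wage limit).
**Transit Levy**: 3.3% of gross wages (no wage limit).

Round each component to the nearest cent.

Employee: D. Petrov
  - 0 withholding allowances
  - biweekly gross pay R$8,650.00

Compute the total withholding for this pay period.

R$3,002.10

Provincial Income Tax: taxable = R$8,650.00
  R$1,568.40 + 30.6% × (R$8,650.00 − R$6,000.00) = R$1,568.40 + 30.6% × R$2,650.00 = R$2,379.30
Health Levy: 3.9% × R$8,650.00 = R$337.35
Transit Levy: 3.3% × R$8,650.00 = R$285.45
Total: R$2,379.30 + R$337.35 + R$285.45 = R$3,002.10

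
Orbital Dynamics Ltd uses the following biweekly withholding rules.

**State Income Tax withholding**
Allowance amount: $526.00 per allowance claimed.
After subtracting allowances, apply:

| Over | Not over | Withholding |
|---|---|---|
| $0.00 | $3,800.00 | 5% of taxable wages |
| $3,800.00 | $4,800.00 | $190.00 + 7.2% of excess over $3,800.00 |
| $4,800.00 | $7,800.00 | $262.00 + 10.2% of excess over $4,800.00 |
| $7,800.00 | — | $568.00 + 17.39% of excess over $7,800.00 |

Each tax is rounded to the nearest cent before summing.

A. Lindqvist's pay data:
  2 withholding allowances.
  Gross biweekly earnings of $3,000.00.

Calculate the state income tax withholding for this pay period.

$97.40

State Income Tax: taxable = $3,000.00 − 2×$526.00 = $1,948.00
  5% × $1,948.00 = $97.40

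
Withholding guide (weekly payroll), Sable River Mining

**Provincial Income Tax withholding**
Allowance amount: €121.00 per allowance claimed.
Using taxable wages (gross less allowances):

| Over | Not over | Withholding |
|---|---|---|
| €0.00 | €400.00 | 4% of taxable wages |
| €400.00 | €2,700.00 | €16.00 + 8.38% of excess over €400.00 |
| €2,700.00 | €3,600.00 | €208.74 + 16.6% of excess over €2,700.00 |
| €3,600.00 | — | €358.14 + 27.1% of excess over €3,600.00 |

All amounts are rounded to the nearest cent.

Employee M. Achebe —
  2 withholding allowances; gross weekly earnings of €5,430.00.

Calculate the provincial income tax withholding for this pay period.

Provincial Income Tax: taxable = €5,430.00 − 2×€121.00 = €5,188.00
  €358.14 + 27.1% × (€5,188.00 − €3,600.00) = €358.14 + 27.1% × €1,588.00 = €788.49

€788.49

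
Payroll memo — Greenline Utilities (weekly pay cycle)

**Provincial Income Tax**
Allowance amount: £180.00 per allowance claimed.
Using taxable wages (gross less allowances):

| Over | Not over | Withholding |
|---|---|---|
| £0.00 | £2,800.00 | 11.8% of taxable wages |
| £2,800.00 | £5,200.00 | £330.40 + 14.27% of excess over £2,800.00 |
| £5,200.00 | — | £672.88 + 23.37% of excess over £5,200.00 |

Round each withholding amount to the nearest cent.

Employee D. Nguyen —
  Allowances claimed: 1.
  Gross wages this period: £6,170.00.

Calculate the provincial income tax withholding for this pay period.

£857.50

Provincial Income Tax: taxable = £6,170.00 − 1×£180.00 = £5,990.00
  £672.88 + 23.37% × (£5,990.00 − £5,200.00) = £672.88 + 23.37% × £790.00 = £857.50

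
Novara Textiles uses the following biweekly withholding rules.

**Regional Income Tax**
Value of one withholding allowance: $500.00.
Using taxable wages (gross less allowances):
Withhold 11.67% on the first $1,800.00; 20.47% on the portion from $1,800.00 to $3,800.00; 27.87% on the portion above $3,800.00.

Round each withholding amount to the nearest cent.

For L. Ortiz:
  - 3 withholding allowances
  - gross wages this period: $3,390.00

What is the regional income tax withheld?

Regional Income Tax: taxable = $3,390.00 − 3×$500.00 = $1,890.00
  $210.06 + 20.47% × ($1,890.00 − $1,800.00) = $210.06 + 20.47% × $90.00 = $228.48

$228.48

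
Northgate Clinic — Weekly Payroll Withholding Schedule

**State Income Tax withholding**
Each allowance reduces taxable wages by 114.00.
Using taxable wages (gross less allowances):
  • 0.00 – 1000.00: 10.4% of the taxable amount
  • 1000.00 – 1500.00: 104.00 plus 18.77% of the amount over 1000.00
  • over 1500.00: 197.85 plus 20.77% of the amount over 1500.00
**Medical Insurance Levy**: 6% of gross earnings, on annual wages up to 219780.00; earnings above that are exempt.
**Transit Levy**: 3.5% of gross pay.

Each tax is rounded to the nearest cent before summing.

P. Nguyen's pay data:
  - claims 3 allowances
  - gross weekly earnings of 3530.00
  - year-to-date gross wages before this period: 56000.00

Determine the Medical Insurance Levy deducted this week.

211.80

Medical Insurance Levy: 6% × 3530.00 = 211.80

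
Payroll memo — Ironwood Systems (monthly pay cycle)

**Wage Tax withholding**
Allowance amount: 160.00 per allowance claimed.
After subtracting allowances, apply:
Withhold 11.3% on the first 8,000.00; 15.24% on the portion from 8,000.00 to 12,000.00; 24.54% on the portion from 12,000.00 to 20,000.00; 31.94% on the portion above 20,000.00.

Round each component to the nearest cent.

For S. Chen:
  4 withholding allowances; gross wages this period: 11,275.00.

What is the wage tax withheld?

Wage Tax: taxable = 11,275.00 − 4×160.00 = 10,635.00
  904.00 + 15.24% × (10,635.00 − 8,000.00) = 904.00 + 15.24% × 2,635.00 = 1,305.57

1,305.57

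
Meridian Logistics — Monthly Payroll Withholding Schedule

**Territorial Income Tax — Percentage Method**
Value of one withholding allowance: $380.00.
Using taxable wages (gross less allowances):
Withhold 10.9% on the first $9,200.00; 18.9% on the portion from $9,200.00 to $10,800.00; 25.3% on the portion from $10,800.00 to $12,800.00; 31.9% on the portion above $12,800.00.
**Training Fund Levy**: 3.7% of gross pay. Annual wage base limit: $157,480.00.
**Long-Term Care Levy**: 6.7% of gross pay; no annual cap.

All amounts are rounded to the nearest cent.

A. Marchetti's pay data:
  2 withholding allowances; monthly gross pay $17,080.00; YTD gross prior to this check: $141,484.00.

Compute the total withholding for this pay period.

$4,670.29

Territorial Income Tax: taxable = $17,080.00 − 2×$380.00 = $16,320.00
  $1,811.20 + 31.9% × ($16,320.00 − $12,800.00) = $1,811.20 + 31.9% × $3,520.00 = $2,934.08
Training Fund Levy: cap $157,480.00 − YTD $141,484.00 = $15,996.00 subject; 3.7% × $15,996.00 = $591.85
Long-Term Care Levy: 6.7% × $17,080.00 = $1,144.36
Total: $2,934.08 + $591.85 + $1,144.36 = $4,670.29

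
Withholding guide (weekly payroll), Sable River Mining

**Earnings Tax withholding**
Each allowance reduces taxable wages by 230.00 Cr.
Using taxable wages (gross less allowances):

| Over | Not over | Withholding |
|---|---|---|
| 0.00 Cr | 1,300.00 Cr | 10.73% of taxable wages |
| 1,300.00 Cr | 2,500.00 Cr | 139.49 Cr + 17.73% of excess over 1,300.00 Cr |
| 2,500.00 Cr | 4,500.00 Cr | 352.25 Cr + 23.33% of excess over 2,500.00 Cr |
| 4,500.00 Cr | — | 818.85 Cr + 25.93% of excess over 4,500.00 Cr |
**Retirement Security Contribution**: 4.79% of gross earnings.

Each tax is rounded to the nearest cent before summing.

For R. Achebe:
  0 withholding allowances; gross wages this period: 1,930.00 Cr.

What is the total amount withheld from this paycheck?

343.64 Cr

Earnings Tax: taxable = 1,930.00 Cr
  139.49 Cr + 17.73% × (1,930.00 Cr − 1,300.00 Cr) = 139.49 Cr + 17.73% × 630.00 Cr = 251.19 Cr
Retirement Security Contribution: 4.79% × 1,930.00 Cr = 92.45 Cr
Total: 251.19 Cr + 92.45 Cr = 343.64 Cr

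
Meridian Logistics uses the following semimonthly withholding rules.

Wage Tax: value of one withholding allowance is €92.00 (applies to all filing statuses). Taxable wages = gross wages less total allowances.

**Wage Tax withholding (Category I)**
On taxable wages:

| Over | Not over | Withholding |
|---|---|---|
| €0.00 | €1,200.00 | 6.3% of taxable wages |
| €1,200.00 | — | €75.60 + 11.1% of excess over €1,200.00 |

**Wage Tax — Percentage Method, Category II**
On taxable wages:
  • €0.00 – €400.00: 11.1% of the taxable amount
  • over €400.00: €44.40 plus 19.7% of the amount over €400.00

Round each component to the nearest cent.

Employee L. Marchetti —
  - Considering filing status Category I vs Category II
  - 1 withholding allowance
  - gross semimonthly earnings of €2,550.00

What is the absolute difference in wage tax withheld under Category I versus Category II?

€234.59

Wage Tax (Category I): taxable = €2,550.00 − 1×€92.00 = €2,458.00
  €75.60 + 11.1% × (€2,458.00 − €1,200.00) = €75.60 + 11.1% × €1,258.00 = €215.24
Wage Tax (Category II): taxable = €2,550.00 − 1×€92.00 = €2,458.00
  €44.40 + 19.7% × (€2,458.00 − €400.00) = €44.40 + 19.7% × €2,058.00 = €449.83
Difference: |€215.24 − €449.83| = €234.59 (higher under Category II)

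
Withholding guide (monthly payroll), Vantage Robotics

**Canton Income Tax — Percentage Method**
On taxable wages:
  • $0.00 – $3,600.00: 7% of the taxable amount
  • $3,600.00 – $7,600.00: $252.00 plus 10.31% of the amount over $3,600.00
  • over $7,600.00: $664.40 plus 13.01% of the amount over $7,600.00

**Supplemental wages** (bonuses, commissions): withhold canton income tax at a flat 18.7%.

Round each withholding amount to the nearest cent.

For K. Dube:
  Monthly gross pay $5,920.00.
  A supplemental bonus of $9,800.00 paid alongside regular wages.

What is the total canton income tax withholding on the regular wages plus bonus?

Canton Income Tax: taxable = $5,920.00
  $252.00 + 10.31% × ($5,920.00 − $3,600.00) = $252.00 + 10.31% × $2,320.00 = $491.19
Supplemental (18.7% flat on bonus): 18.7% × $9,800.00 = $1,832.60
Total canton income tax: $491.19 + $1,832.60 = $2,323.79

$2,323.79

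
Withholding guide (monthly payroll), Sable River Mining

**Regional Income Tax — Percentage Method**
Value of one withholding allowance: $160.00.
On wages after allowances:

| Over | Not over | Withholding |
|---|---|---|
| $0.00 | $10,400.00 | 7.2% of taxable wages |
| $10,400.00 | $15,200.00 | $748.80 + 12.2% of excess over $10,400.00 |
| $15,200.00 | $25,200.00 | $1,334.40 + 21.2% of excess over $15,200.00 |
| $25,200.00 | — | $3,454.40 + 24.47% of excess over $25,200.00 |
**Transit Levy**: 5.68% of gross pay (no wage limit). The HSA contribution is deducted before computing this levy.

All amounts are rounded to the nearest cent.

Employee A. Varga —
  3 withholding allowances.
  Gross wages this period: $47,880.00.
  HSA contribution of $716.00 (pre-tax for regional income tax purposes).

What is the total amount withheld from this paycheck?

$11,390.45

Regional Income Tax: taxable = $47,880.00 − $716.00 − 3×$160.00 = $46,684.00
  $3,454.40 + 24.47% × ($46,684.00 − $25,200.00) = $3,454.40 + 24.47% × $21,484.00 = $8,711.53
Transit Levy: 5.68% × $47,164.00 = $2,678.92
Total: $8,711.53 + $2,678.92 = $11,390.45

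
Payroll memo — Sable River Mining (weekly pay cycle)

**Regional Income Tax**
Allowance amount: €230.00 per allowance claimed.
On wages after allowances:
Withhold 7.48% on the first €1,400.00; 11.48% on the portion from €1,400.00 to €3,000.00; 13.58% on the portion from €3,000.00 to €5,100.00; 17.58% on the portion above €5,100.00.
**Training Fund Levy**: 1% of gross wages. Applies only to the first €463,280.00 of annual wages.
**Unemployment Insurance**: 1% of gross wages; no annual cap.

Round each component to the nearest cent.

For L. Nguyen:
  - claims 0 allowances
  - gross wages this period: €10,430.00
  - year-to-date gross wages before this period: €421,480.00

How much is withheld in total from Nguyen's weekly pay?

€1,719.19

Regional Income Tax: taxable = €10,430.00
  €573.58 + 17.58% × (€10,430.00 − €5,100.00) = €573.58 + 17.58% × €5,330.00 = €1,510.59
Training Fund Levy: 1% × €10,430.00 = €104.30
Unemployment Insurance: 1% × €10,430.00 = €104.30
Total: €1,510.59 + €104.30 + €104.30 = €1,719.19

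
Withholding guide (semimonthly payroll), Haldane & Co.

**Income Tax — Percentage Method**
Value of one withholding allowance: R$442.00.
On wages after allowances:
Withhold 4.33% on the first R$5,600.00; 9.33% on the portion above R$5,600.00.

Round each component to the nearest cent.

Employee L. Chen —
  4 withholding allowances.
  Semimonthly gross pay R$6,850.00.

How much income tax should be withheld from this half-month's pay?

R$220.05

Income Tax: taxable = R$6,850.00 − 4×R$442.00 = R$5,082.00
  4.33% × R$5,082.00 = R$220.05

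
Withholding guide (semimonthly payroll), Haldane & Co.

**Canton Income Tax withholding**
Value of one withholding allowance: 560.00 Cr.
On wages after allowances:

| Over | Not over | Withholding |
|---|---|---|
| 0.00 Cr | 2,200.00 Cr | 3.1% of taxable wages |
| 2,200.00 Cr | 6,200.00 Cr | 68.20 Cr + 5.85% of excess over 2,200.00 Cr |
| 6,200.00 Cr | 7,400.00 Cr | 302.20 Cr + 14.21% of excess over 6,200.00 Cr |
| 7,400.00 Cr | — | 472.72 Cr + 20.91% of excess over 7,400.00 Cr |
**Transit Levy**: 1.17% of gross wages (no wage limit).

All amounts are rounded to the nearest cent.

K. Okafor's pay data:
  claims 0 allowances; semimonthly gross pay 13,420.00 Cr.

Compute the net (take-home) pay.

11,531.49 Cr

Canton Income Tax: taxable = 13,420.00 Cr
  472.72 Cr + 20.91% × (13,420.00 Cr − 7,400.00 Cr) = 472.72 Cr + 20.91% × 6,020.00 Cr = 1,731.50 Cr
Transit Levy: 1.17% × 13,420.00 Cr = 157.01 Cr
Total withheld: 1,731.50 Cr + 157.01 Cr = 1,888.51 Cr
Net pay: 13,420.00 Cr − 1,888.51 Cr = 11,531.49 Cr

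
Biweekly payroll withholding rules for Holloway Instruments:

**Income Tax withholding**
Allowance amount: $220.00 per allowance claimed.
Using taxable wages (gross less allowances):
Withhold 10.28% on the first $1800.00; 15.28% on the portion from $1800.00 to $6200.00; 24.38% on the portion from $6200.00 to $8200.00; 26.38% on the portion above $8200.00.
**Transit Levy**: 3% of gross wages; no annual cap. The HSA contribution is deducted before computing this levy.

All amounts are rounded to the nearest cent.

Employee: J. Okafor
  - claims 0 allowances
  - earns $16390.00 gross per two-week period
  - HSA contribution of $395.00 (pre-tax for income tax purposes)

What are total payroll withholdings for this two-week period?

Income Tax: taxable = $16390.00 − $395.00 = $15995.00
  $1344.96 + 26.38% × ($15995.00 − $8200.00) = $1344.96 + 26.38% × $7795.00 = $3401.28
Transit Levy: 3% × $15995.00 = $479.85
Total: $3401.28 + $479.85 = $3881.13

$3881.13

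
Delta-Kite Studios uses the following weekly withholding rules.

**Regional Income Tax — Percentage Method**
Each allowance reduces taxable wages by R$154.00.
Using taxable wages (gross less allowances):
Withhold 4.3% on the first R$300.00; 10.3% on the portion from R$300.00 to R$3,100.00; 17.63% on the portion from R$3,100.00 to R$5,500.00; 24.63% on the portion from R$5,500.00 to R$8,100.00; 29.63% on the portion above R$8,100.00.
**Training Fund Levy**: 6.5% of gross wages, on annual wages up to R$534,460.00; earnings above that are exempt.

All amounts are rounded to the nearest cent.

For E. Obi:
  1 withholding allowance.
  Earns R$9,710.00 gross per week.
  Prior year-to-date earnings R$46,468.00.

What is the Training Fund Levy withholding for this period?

R$631.15

Training Fund Levy: 6.5% × R$9,710.00 = R$631.15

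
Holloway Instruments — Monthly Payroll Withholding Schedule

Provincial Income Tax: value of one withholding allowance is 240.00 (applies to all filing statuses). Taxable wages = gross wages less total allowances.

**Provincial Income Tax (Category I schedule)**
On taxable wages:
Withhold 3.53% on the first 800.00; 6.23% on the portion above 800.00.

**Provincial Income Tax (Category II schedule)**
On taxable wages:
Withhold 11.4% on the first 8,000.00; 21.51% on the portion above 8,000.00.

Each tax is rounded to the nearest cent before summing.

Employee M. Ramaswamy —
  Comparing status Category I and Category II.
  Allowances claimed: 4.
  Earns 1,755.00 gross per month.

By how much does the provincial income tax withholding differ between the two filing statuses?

Provincial Income Tax (Category I): taxable = 1,755.00 − 4×240.00 = 795.00
  3.53% × 795.00 = 28.06
Provincial Income Tax (Category II): taxable = 1,755.00 − 4×240.00 = 795.00
  11.4% × 795.00 = 90.63
Difference: |28.06 − 90.63| = 62.57 (higher under Category II)

62.57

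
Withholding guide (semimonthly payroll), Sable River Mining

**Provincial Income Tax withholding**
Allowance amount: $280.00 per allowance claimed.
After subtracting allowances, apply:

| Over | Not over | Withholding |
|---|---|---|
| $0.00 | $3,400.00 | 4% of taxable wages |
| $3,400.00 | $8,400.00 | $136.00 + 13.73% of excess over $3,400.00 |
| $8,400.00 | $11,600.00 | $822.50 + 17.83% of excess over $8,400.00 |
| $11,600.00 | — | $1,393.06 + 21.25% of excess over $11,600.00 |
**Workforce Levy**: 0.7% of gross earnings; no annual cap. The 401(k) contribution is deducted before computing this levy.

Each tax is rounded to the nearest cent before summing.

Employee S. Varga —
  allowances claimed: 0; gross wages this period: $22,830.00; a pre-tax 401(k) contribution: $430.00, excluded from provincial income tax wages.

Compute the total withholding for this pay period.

$3,844.86

Provincial Income Tax: taxable = $22,830.00 − $430.00 = $22,400.00
  $1,393.06 + 21.25% × ($22,400.00 − $11,600.00) = $1,393.06 + 21.25% × $10,800.00 = $3,688.06
Workforce Levy: 0.7% × $22,400.00 = $156.80
Total: $3,688.06 + $156.80 = $3,844.86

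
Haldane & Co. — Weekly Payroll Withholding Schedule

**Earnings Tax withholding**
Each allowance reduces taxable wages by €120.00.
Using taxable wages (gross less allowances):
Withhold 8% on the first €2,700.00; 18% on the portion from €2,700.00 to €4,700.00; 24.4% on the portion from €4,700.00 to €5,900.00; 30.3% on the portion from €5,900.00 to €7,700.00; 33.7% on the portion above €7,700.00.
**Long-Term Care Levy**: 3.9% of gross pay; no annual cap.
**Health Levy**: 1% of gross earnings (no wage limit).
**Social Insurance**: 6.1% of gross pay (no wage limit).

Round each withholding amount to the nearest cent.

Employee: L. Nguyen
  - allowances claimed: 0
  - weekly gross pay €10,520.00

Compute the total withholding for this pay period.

Earnings Tax: taxable = €10,520.00
  €1,414.20 + 33.7% × (€10,520.00 − €7,700.00) = €1,414.20 + 33.7% × €2,820.00 = €2,364.54
Long-Term Care Levy: 3.9% × €10,520.00 = €410.28
Health Levy: 1% × €10,520.00 = €105.20
Social Insurance: 6.1% × €10,520.00 = €641.72
Total: €2,364.54 + €410.28 + €105.20 + €641.72 = €3,521.74

€3,521.74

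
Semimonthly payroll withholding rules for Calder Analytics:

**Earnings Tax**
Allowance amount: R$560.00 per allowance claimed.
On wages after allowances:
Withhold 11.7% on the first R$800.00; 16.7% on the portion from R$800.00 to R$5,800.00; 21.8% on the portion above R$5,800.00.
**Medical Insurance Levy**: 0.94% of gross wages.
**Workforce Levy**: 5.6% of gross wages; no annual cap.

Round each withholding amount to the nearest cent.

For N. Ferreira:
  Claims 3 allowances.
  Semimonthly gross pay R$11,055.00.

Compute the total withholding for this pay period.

R$2,430.95

Earnings Tax: taxable = R$11,055.00 − 3×R$560.00 = R$9,375.00
  R$928.60 + 21.8% × (R$9,375.00 − R$5,800.00) = R$928.60 + 21.8% × R$3,575.00 = R$1,707.95
Medical Insurance Levy: 0.94% × R$11,055.00 = R$103.92
Workforce Levy: 5.6% × R$11,055.00 = R$619.08
Total: R$1,707.95 + R$103.92 + R$619.08 = R$2,430.95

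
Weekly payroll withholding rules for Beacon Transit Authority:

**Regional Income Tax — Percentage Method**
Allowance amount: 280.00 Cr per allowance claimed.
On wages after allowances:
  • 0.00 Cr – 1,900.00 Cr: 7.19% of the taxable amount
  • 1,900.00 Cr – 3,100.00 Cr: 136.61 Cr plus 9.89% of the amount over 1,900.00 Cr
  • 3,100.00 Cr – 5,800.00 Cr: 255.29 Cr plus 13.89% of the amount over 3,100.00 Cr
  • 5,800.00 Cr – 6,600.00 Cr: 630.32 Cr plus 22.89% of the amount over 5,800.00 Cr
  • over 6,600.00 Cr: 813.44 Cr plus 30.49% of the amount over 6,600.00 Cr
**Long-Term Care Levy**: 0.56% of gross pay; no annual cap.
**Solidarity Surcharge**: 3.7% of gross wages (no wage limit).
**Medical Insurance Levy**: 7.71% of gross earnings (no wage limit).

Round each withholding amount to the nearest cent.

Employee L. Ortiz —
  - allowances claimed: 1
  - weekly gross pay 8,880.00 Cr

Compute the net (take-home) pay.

6,393.82 Cr

Regional Income Tax: taxable = 8,880.00 Cr − 1×280.00 Cr = 8,600.00 Cr
  813.44 Cr + 30.49% × (8,600.00 Cr − 6,600.00 Cr) = 813.44 Cr + 30.49% × 2,000.00 Cr = 1,423.24 Cr
Long-Term Care Levy: 0.56% × 8,880.00 Cr = 49.73 Cr
Solidarity Surcharge: 3.7% × 8,880.00 Cr = 328.56 Cr
Medical Insurance Levy: 7.71% × 8,880.00 Cr = 684.65 Cr
Total withheld: 1,423.24 Cr + 49.73 Cr + 328.56 Cr + 684.65 Cr = 2,486.18 Cr
Net pay: 8,880.00 Cr − 2,486.18 Cr = 6,393.82 Cr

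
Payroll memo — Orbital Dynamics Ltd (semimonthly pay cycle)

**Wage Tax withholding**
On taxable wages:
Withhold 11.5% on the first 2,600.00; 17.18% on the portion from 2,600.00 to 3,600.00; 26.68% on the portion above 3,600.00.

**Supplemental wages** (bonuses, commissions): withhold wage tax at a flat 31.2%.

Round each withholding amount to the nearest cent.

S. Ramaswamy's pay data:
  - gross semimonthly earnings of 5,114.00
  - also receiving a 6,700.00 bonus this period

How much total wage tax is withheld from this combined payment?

Wage Tax: taxable = 5,114.00
  470.80 + 26.68% × (5,114.00 − 3,600.00) = 470.80 + 26.68% × 1,514.00 = 874.74
Supplemental (31.2% flat on bonus): 31.2% × 6,700.00 = 2,090.40
Total wage tax: 874.74 + 2,090.40 = 2,965.14

2,965.14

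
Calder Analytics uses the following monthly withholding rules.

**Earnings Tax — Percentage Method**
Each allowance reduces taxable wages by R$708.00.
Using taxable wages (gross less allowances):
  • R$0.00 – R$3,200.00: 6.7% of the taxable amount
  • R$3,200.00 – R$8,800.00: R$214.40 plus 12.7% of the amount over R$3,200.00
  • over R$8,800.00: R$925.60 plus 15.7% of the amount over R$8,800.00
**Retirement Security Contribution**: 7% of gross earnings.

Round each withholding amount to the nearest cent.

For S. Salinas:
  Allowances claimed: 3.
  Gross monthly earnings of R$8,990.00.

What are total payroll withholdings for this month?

Earnings Tax: taxable = R$8,990.00 − 3×R$708.00 = R$6,866.00
  R$214.40 + 12.7% × (R$6,866.00 − R$3,200.00) = R$214.40 + 12.7% × R$3,666.00 = R$679.98
Retirement Security Contribution: 7% × R$8,990.00 = R$629.30
Total: R$679.98 + R$629.30 = R$1,309.28

R$1,309.28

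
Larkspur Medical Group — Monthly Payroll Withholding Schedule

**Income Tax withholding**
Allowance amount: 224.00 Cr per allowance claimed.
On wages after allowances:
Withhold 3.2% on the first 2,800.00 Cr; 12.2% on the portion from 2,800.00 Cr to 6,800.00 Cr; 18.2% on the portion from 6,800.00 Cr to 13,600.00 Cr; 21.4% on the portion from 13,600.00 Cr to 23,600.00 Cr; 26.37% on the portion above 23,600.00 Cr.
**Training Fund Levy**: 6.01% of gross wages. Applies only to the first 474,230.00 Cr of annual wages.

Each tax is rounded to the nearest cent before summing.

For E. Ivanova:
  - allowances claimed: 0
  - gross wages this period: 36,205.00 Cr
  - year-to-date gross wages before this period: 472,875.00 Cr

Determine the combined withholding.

Income Tax: taxable = 36,205.00 Cr
  3,955.20 Cr + 26.37% × (36,205.00 Cr − 23,600.00 Cr) = 3,955.20 Cr + 26.37% × 12,605.00 Cr = 7,279.14 Cr
Training Fund Levy: cap 474,230.00 Cr − YTD 472,875.00 Cr = 1,355.00 Cr subject; 6.01% × 1,355.00 Cr = 81.44 Cr
Total: 7,279.14 Cr + 81.44 Cr = 7,360.58 Cr

7,360.58 Cr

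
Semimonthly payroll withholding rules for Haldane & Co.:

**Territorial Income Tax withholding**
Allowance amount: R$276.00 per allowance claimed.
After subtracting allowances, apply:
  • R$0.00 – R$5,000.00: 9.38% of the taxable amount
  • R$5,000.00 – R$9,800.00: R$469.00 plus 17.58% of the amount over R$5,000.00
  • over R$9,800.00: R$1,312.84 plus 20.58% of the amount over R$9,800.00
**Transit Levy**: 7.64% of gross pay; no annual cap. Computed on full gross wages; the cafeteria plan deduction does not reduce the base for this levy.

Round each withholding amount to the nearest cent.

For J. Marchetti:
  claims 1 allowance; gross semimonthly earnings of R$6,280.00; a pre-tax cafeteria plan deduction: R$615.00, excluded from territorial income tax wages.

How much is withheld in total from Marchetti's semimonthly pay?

R$1,017.18

Territorial Income Tax: taxable = R$6,280.00 − R$615.00 − 1×R$276.00 = R$5,389.00
  R$469.00 + 17.58% × (R$5,389.00 − R$5,000.00) = R$469.00 + 17.58% × R$389.00 = R$537.39
Transit Levy: 7.64% × R$6,280.00 = R$479.79
Total: R$537.39 + R$479.79 = R$1,017.18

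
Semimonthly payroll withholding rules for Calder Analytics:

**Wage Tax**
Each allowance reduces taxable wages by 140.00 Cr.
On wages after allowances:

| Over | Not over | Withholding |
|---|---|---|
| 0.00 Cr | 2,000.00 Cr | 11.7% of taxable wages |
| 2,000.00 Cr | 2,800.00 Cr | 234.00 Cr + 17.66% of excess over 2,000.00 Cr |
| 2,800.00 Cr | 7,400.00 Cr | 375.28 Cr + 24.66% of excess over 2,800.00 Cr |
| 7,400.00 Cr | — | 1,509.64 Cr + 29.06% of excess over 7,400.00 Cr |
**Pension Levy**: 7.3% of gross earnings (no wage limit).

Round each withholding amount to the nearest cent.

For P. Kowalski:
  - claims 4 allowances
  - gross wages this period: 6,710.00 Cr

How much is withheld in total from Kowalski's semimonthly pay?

1,691.22 Cr

Wage Tax: taxable = 6,710.00 Cr − 4×140.00 Cr = 6,150.00 Cr
  375.28 Cr + 24.66% × (6,150.00 Cr − 2,800.00 Cr) = 375.28 Cr + 24.66% × 3,350.00 Cr = 1,201.39 Cr
Pension Levy: 7.3% × 6,710.00 Cr = 489.83 Cr
Total: 1,201.39 Cr + 489.83 Cr = 1,691.22 Cr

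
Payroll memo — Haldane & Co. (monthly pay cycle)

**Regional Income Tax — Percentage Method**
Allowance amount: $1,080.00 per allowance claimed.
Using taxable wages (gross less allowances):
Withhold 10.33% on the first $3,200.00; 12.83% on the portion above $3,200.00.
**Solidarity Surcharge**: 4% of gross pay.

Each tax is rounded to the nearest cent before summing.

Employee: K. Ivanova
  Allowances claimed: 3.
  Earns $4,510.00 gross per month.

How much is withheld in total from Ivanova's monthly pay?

Regional Income Tax: taxable = $4,510.00 − 3×$1,080.00 = $1,270.00
  10.33% × $1,270.00 = $131.19
Solidarity Surcharge: 4% × $4,510.00 = $180.40
Total: $131.19 + $180.40 = $311.59

$311.59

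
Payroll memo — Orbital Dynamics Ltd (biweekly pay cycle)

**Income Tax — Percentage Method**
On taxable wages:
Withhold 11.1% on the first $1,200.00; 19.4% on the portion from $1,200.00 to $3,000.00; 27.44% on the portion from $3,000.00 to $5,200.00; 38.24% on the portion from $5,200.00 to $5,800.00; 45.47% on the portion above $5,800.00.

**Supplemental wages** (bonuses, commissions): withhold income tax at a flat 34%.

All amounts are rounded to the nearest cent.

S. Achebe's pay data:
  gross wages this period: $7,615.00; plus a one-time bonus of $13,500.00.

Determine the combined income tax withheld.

Income Tax: taxable = $7,615.00
  $1,315.52 + 45.47% × ($7,615.00 − $5,800.00) = $1,315.52 + 45.47% × $1,815.00 = $2,140.80
Supplemental (34% flat on bonus): 34% × $13,500.00 = $4,590.00
Total income tax: $2,140.80 + $4,590.00 = $6,730.80

$6,730.80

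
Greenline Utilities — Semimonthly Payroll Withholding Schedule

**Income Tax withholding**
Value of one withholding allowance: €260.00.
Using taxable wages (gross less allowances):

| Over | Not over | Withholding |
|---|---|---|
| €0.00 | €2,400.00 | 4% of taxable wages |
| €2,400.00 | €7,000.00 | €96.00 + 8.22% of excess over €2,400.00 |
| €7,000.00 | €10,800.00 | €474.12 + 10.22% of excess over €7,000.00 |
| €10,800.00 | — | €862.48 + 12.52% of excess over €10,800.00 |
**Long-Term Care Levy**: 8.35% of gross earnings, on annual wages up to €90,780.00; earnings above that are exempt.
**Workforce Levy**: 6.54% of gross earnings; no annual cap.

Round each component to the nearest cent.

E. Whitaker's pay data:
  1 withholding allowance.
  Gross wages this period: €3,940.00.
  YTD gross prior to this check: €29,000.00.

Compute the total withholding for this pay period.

Income Tax: taxable = €3,940.00 − 1×€260.00 = €3,680.00
  €96.00 + 8.22% × (€3,680.00 − €2,400.00) = €96.00 + 8.22% × €1,280.00 = €201.22
Long-Term Care Levy: 8.35% × €3,940.00 = €328.99
Workforce Levy: 6.54% × €3,940.00 = €257.68
Total: €201.22 + €328.99 + €257.68 = €787.89

€787.89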